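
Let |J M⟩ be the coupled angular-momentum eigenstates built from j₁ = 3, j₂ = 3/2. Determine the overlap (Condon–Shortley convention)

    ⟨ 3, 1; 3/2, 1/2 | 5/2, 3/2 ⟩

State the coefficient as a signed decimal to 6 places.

triangle: 2!·4!·1!/8! = 48/40320
(j±m)!: 4!·2!·2!·1!·4!·1! = 2304
prefactor² = (2J+1)·Δ·N² = 576/35
  k=1: −1/(1!·1!·1!·1!·3!·0!) = -1/6
  k=2: +1/(2!·0!·0!·0!·4!·1!) = 1/48
Σ = -7/48  ⇒  CG² = 576/35·(-7/48)² = 7/20
CG = −√(7/20) = -0.591608

−√(7/20) ≈ -0.591608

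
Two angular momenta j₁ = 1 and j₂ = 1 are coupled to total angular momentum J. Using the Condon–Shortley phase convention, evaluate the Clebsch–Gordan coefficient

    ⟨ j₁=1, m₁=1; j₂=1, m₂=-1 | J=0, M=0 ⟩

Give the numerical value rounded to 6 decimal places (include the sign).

j₁+j₂−J=2  J+j₁−j₂=0  J−j₁+j₂=0  j₁+j₂+J+1=3
(j₁±m₁, j₂±m₂, J±M) = (2,0,0,2,0,0)
P² = 4/3
sum k=0..0:
  [0] +1/2 = 1/2
S = 1/2
C² = P²·S² = 1/3 ; C = +0.577350

+√(1/3) = +0.577350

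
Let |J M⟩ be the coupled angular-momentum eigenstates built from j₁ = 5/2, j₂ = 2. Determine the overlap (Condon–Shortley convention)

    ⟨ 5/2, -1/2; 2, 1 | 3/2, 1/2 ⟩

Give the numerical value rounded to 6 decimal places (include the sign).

+√(5/21) ≈ +0.487950

√[4·3!2!1!/7! · 2!3!3!1!2!1!] = √(48/35)
  +(−1)^2/∏(2,1,1,1,1,0)! = 1/2  (running 1/2)
  +(−1)^3/∏(3,0,0,0,2,1)! = -1/12  (running 5/12)
⟨..|..⟩ = √(48/35)·(5/12) = +0.487950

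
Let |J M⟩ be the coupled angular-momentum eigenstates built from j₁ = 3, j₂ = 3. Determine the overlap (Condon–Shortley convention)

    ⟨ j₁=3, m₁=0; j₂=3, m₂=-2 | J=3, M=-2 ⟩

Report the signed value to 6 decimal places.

j₁+j₂−J=3  J+j₁−j₂=3  J−j₁+j₂=3  j₁+j₂+J+1=10
(j₁±m₁, j₂±m₂, J±M) = (3,3,1,5,1,5)
P² = 216
sum k=0..1:
  [0] +1/72 = 1/72
  [1] −1/24 = -1/24
S = -1/36
C² = P²·S² = 1/6 ; C = -0.408248

−√(1/6) = -0.408248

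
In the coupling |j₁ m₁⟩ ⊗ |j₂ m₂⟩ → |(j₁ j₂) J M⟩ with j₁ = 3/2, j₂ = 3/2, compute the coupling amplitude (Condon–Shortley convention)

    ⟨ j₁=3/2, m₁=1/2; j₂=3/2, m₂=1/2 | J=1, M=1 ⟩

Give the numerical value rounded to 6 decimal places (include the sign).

j₁+j₂−J=2  J+j₁−j₂=1  J−j₁+j₂=1  j₁+j₂+J+1=5
(j₁±m₁, j₂±m₂, J±M) = (2,1,2,1,2,0)
P² = 2/5
sum k=1..1:
  [1] −1/1 = -1
S = -1
C² = P²·S² = 2/5 ; C = -0.632456

−√(2/5) ≈ -0.632456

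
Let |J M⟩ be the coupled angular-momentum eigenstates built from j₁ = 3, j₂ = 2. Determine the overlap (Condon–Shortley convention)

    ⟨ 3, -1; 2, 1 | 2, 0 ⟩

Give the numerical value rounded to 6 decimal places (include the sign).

+√(1/7) ≈ +0.377964

triangle: 3!×3!×1!/8! = 36/40320
(j±m)!: 2!×4!×3!×1!×2!×2! = 1152
prefactor² = (2J+1)×Δ×N² = 36/7
  k=2: +1/(2!×1!×2!×1!×1!×0!) = 1/4
  k=3: −1/(3!×0!×1!×0!×2!×1!) = -1/12
Σ = 1/6  ⇒  CG² = 36/7×1/6² = 1/7
CG = +√(1/7) = +0.377964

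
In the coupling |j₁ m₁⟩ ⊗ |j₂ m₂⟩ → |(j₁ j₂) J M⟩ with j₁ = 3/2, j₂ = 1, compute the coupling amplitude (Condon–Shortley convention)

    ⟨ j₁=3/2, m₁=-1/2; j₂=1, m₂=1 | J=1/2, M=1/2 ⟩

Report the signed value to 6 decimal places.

+√(1/6) = +0.408248

j₁+j₂−J=2  J+j₁−j₂=1  J−j₁+j₂=0  j₁+j₂+J+1=4
(j₁±m₁, j₂±m₂, J±M) = (1,2,2,0,1,0)
P² = 2/3
sum k=2..2:
  [2] +1/2 = 1/2
S = 1/2
C² = P²·S² = 1/6 ; C = +0.408248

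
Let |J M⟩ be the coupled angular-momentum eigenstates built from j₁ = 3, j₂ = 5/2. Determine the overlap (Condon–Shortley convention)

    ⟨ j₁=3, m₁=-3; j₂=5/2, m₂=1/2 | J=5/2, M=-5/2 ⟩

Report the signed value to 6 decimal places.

triangle: 3!·3!·2!/9! = 72/362880
(j±m)!: 0!·6!·3!·2!·0!·5! = 1036800
prefactor² = (2J+1)·Δ·N² = 8640/7
  k=3: −1/(3!·0!·3!·0!·0!·2!) = -1/72
Σ = -1/72  ⇒  CG² = 8640/7·(-1/72)² = 5/21
CG = −√(5/21) = -0.487950

-0.487950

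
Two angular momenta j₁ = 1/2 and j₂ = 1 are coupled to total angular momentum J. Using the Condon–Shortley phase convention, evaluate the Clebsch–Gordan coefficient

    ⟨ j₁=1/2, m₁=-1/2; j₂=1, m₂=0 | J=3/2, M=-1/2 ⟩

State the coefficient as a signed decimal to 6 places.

√[4·0!1!2!/4! · 0!1!1!1!1!2!] = √(2/3)
  +(−1)^0/∏(0,0,1,1,0,1)! = 1  (running 1)
⟨..|..⟩ = √(2/3)·(1) = +0.816497

+√(2/3) = +0.816497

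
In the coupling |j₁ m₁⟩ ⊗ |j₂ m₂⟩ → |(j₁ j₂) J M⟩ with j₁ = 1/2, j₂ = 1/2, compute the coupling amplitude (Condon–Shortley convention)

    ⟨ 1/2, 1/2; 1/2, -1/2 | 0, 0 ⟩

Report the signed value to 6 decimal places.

+√(1/2) = +0.707107

triangle: 1!*0!*0!/2! = 1/2
(j±m)!: 1!*0!*0!*1!*0!*0! = 1
prefactor² = (2J+1)*Δ*N² = 1/2
  k=0: +1/(0!*1!*0!*0!*0!*0!) = 1
Σ = 1  ⇒  CG² = 1/2*1² = 1/2
CG = +√(1/2) = +0.707107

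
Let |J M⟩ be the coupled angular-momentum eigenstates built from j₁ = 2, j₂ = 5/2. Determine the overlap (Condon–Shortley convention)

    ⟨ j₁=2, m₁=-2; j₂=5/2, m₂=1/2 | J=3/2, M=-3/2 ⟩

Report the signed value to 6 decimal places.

triangle: 3!·1!·2!/7! = 12/5040
(j±m)!: 0!·4!·3!·2!·0!·3! = 1728
prefactor² = (2J+1)·Δ·N² = 576/35
  k=3: −1/(3!·0!·1!·0!·0!·2!) = -1/12
Σ = -1/12  ⇒  CG² = 576/35·(-1/12)² = 4/35
CG = −√(4/35) = -0.338062

−√(4/35) = -0.338062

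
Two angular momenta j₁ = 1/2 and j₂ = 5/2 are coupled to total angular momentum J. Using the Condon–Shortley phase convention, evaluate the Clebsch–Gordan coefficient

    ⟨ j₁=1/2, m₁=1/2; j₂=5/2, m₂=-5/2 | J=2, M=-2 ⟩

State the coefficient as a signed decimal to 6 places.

√[5·1!0!4!/6! · 1!0!0!5!0!4!] = √(480)
  +(−1)^0/∏(0,1,0,0,0,4)! = 1/24  (running 1/24)
⟨..|..⟩ = √(480)·(1/24) = +0.912871

+0.912871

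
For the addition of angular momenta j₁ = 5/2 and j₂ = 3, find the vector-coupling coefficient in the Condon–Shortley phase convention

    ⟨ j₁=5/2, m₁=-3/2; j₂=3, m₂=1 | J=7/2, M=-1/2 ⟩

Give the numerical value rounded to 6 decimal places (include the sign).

√[8·2!3!4!/10! · 1!4!4!2!3!4!] = √(18432/175)
  +(−1)^1/∏(1,1,3,3,0,1)! = -1/36  (running -1/36)
  +(−1)^2/∏(2,0,2,2,1,2)! = 1/16  (running 5/144)
⟨..|..⟩ = √(18432/175)·(5/144) = +0.356348

+0.356348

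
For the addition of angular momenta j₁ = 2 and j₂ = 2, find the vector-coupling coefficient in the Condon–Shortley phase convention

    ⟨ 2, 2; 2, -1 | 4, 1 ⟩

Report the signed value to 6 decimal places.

triangle: 0!*4!*4!/9! = 576/362880
(j±m)!: 4!*0!*1!*3!*5!*3! = 103680
prefactor² = (2J+1)*Δ*N² = 10368/7
  k=0: +1/(0!*0!*0!*1!*4!*3!) = 1/144
Σ = 1/144  ⇒  CG² = 10368/7*1/144² = 1/14
CG = +√(1/14) = +0.267261

+√(1/14) ≈ +0.267261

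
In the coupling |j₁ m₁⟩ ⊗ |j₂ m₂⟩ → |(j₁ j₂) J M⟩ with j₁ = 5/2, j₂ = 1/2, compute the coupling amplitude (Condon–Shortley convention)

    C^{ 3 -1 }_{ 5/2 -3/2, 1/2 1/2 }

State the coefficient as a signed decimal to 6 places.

+0.577350

j₁+j₂−J=0  J+j₁−j₂=5  J−j₁+j₂=1  j₁+j₂+J+1=7
(j₁±m₁, j₂±m₂, J±M) = (1,4,1,0,2,4)
P² = 192
sum k=0..0:
  [0] +1/24 = 1/24
S = 1/24
C² = P²·S² = 1/3 ; C = +0.577350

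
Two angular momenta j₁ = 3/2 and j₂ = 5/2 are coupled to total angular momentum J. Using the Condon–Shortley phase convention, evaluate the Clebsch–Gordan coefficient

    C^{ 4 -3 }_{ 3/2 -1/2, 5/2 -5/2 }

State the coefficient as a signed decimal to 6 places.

+√(3/8) = +0.612372

√[9·0!3!5!/9! · 1!2!0!5!1!7!] = √(21600)
  +(−1)^0/∏(0,0,2,0,1,5)! = 1/240  (running 1/240)
⟨..|..⟩ = √(21600)·(1/240) = +0.612372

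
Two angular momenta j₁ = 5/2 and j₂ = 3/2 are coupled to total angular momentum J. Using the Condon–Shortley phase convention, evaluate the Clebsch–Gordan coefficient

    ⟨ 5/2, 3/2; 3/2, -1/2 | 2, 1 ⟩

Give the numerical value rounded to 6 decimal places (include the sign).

triangle: 2!*3!*1!/7! = 12/5040
(j±m)!: 4!*1!*1!*2!*3!*1! = 288
prefactor² = (2J+1)*Δ*N² = 24/7
  k=0: +1/(0!*2!*1!*1!*2!*0!) = 1/4
  k=1: −1/(1!*1!*0!*0!*3!*1!) = -1/6
Σ = 1/12  ⇒  CG² = 24/7*1/12² = 1/42
CG = +√(1/42) = +0.154303

+√(1/42) ≈ +0.154303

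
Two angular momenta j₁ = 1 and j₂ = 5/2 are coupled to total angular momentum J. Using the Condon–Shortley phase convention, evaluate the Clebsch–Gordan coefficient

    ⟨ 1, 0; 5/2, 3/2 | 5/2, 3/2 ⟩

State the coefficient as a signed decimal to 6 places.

−√(9/35) ≈ -0.507093

√[6·1!1!4!/7! · 1!1!4!1!4!1!] = √(576/35)
  +(−1)^0/∏(0,1,1,4,0,0)! = 1/24  (running 1/24)
  +(−1)^1/∏(1,0,0,3,1,1)! = -1/6  (running -1/8)
⟨..|..⟩ = √(576/35)·(-1/8) = -0.507093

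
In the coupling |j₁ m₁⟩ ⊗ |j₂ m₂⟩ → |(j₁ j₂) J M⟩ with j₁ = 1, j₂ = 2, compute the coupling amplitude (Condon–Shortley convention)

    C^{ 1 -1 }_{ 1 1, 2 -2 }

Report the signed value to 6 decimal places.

+√(3/5) = +0.774597

triangle: 2!*0!*2!/5! = 4/120
(j±m)!: 2!*0!*0!*4!*0!*2! = 96
prefactor² = (2J+1)*Δ*N² = 48/5
  k=0: +1/(0!*2!*0!*0!*0!*2!) = 1/4
Σ = 1/4  ⇒  CG² = 48/5*1/4² = 3/5
CG = +√(3/5) = +0.774597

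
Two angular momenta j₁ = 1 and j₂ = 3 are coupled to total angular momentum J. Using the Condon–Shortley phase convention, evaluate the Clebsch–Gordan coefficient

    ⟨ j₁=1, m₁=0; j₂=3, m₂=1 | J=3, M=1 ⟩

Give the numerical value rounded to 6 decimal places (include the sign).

j₁+j₂−J=1  J+j₁−j₂=1  J−j₁+j₂=5  j₁+j₂+J+1=8
(j₁±m₁, j₂±m₂, J±M) = (1,1,4,2,4,2)
P² = 48
sum k=0..1:
  [0] +1/24 = 1/24
  [1] −1/12 = -1/12
S = -1/24
C² = P²·S² = 1/12 ; C = -0.288675

-0.288675  (= −√(1/12))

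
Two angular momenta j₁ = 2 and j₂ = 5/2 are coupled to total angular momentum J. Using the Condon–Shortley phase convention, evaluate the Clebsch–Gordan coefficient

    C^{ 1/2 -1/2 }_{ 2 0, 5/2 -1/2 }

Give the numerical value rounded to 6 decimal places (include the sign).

triangle: 4!*0!*1!/6! = 24/720
(j±m)!: 2!*2!*2!*3!*0!*1! = 48
prefactor² = (2J+1)*Δ*N² = 16/5
  k=2: +1/(2!*2!*0!*0!*0!*1!) = 1/4
Σ = 1/4  ⇒  CG² = 16/5*1/4² = 1/5
CG = +√(1/5) = +0.447214

+0.447214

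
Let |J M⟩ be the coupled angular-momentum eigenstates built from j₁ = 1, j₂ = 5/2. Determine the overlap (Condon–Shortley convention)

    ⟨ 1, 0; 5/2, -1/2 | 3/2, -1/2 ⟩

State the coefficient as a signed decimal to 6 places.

−√(2/5) ≈ -0.632456

triangle: 2!×0!×3!/6! = 12/720
(j±m)!: 1!×1!×2!×3!×1!×2! = 24
prefactor² = (2J+1)×Δ×N² = 8/5
  k=1: −1/(1!×1!×0!×1!×0!×2!) = -1/2
Σ = -1/2  ⇒  CG² = 8/5×(-1/2)² = 2/5
CG = −√(2/5) = -0.632456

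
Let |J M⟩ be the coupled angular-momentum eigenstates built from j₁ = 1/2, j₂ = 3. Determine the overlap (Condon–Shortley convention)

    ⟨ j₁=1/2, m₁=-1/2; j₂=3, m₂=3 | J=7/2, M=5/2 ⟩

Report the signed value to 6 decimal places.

j₁+j₂−J=0  J+j₁−j₂=1  J−j₁+j₂=6  j₁+j₂+J+1=8
(j₁±m₁, j₂±m₂, J±M) = (0,1,6,0,6,1)
P² = 518400/7
sum k=0..0:
  [0] +1/720 = 1/720
S = 1/720
C² = P²·S² = 1/7 ; C = +0.377964

+√(1/7) ≈ +0.377964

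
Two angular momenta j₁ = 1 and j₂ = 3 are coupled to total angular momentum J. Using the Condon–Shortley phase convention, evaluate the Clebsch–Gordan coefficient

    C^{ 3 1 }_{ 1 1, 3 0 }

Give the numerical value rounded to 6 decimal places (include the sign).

j₁+j₂−J=1  J+j₁−j₂=1  J−j₁+j₂=5  j₁+j₂+J+1=8
(j₁±m₁, j₂±m₂, J±M) = (2,0,3,3,4,2)
P² = 72
sum k=0..0:
  [0] +1/12 = 1/12
S = 1/12
C² = P²·S² = 1/2 ; C = +0.707107

+√(1/2) ≈ +0.707107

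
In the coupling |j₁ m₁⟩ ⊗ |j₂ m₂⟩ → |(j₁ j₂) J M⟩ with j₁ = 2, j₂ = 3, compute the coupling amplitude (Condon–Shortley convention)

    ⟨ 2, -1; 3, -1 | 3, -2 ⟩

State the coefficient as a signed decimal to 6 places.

−√(1/4) = -0.500000

triangle: 2!*2!*4!/9! = 96/362880
(j±m)!: 1!*3!*2!*4!*1!*5! = 34560
prefactor² = (2J+1)*Δ*N² = 64
  k=1: −1/(1!*1!*2!*1!*0!*3!) = -1/12
  k=2: +1/(2!*0!*1!*0!*1!*4!) = 1/48
Σ = -1/16  ⇒  CG² = 64*(-1/16)² = 1/4
CG = −√(1/4) = -0.500000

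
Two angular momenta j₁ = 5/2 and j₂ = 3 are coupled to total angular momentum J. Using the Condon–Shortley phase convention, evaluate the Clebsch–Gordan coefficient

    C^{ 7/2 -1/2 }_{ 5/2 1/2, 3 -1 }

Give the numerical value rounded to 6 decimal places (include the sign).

-0.125988  (= −√(1/63))

√[8·2!3!4!/10! · 3!2!2!4!3!4!] = √(9216/175)
  +(−1)^0/∏(0,2,2,2,1,2)! = 1/16  (running 1/16)
  +(−1)^1/∏(1,1,1,1,2,3)! = -1/12  (running -1/48)
  +(−1)^2/∏(2,0,0,0,3,4)! = 1/288  (running -5/288)
⟨..|..⟩ = √(9216/175)·(-5/288) = -0.125988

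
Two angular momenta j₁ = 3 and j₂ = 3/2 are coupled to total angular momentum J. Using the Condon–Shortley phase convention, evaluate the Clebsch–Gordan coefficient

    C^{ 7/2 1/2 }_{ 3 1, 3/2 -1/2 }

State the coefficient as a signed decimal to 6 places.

+0.534522

√[8·1!5!2!/9! · 4!2!1!2!4!3!] = √(512/7)
  +(−1)^0/∏(0,1,2,1,3,1)! = 1/12  (running 1/12)
  +(−1)^1/∏(1,0,1,0,4,2)! = -1/48  (running 1/16)
⟨..|..⟩ = √(512/7)·(1/16) = +0.534522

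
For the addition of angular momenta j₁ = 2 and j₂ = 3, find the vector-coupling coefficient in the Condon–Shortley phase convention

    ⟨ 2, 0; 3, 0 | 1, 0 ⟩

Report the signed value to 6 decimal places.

+√(9/35) = +0.507093

triangle: 4!·0!·2!/7! = 48/5040
(j±m)!: 2!·2!·3!·3!·1!·1! = 144
prefactor² = (2J+1)·Δ·N² = 144/35
  k=2: +1/(2!·2!·0!·1!·0!·1!) = 1/4
Σ = 1/4  ⇒  CG² = 144/35·1/4² = 9/35
CG = +√(9/35) = +0.507093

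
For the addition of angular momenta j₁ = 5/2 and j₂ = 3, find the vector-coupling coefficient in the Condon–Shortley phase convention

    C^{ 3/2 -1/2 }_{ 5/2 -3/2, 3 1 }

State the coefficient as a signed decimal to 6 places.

j₁+j₂−J=4  J+j₁−j₂=1  J−j₁+j₂=2  j₁+j₂+J+1=8
(j₁±m₁, j₂±m₂, J±M) = (1,4,4,2,1,2)
P² = 384/35
sum k=3..4:
  [3] −1/6 = -1/6
  [4] +1/48 = 1/48
S = -7/48
C² = P²·S² = 7/30 ; C = -0.483046

−√(7/30) ≈ -0.483046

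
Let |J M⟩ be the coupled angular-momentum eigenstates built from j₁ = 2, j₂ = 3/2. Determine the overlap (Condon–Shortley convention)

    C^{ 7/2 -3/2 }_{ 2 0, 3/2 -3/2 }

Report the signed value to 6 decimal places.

+0.534522

j₁+j₂−J=0  J+j₁−j₂=4  J−j₁+j₂=3  j₁+j₂+J+1=8
(j₁±m₁, j₂±m₂, J±M) = (2,2,0,3,2,5)
P² = 1152/7
sum k=0..0:
  [0] +1/24 = 1/24
S = 1/24
C² = P²·S² = 2/7 ; C = +0.534522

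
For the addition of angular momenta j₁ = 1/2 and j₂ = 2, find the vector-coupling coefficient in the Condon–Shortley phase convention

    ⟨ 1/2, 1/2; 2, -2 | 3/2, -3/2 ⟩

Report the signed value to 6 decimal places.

+√(4/5) ≈ +0.894427

triangle: 1!×0!×3!/5! = 6/120
(j±m)!: 1!×0!×0!×4!×0!×3! = 144
prefactor² = (2J+1)×Δ×N² = 144/5
  k=0: +1/(0!×1!×0!×0!×0!×3!) = 1/6
Σ = 1/6  ⇒  CG² = 144/5×1/6² = 4/5
CG = +√(4/5) = +0.894427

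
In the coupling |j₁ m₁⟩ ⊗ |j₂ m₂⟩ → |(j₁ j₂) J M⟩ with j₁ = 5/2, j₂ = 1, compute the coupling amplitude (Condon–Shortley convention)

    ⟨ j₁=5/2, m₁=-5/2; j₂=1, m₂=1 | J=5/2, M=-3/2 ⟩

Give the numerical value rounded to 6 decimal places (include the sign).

−√(2/7) ≈ -0.534522

triangle: 1!*4!*1!/7! = 24/5040
(j±m)!: 0!*5!*2!*0!*1!*4! = 5760
prefactor² = (2J+1)*Δ*N² = 1152/7
  k=1: −1/(1!*0!*4!*1!*0!*0!) = -1/24
Σ = -1/24  ⇒  CG² = 1152/7*(-1/24)² = 2/7
CG = −√(2/7) = -0.534522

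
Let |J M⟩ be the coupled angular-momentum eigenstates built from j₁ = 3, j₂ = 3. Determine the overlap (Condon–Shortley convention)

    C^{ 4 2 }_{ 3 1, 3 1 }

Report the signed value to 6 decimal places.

√[9·2!4!4!/11! · 4!2!4!2!6!2!] = √(331776/385)
  +(−1)^0/∏(0,2,2,4,2,0)! = 1/192  (running 1/192)
  +(−1)^1/∏(1,1,1,3,3,1)! = -1/36  (running -13/576)
  +(−1)^2/∏(2,0,0,2,4,2)! = 1/192  (running -5/288)
⟨..|..⟩ = √(331776/385)·(-5/288) = -0.509647

−√(20/77) ≈ -0.509647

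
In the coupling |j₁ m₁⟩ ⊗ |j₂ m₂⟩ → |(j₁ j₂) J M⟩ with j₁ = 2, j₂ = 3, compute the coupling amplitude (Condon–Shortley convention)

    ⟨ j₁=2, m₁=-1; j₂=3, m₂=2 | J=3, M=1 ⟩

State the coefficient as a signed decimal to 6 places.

√[7·2!2!4!/9! · 1!3!5!1!4!2!] = √(64)
  +(−1)^1/∏(1,1,2,4,0,0)! = -1/48  (running -1/48)
  +(−1)^2/∏(2,0,1,3,1,1)! = 1/12  (running 1/16)
⟨..|..⟩ = √(64)·(1/16) = +0.500000

+√(1/4) ≈ +0.500000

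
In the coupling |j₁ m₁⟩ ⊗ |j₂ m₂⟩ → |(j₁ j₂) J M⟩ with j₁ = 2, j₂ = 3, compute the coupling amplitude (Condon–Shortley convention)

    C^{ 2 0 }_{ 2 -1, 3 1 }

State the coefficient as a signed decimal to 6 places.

triangle: 3!·1!·3!/8! = 36/40320
(j±m)!: 1!·3!·4!·2!·2!·2! = 1152
prefactor² = (2J+1)·Δ·N² = 36/7
  k=2: +1/(2!·1!·1!·2!·0!·1!) = 1/4
  k=3: −1/(3!·0!·0!·1!·1!·2!) = -1/12
Σ = 1/6  ⇒  CG² = 36/7·1/6² = 1/7
CG = +√(1/7) = +0.377964

+0.377964  (= +√(1/7))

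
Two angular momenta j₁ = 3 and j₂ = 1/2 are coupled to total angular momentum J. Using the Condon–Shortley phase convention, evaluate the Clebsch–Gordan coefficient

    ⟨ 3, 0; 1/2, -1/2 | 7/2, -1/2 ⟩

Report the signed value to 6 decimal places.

+0.755929  (= +√(4/7))

j₁+j₂−J=0  J+j₁−j₂=6  J−j₁+j₂=1  j₁+j₂+J+1=8
(j₁±m₁, j₂±m₂, J±M) = (3,3,0,1,3,4)
P² = 5184/7
sum k=0..0:
  [0] +1/36 = 1/36
S = 1/36
C² = P²·S² = 4/7 ; C = +0.755929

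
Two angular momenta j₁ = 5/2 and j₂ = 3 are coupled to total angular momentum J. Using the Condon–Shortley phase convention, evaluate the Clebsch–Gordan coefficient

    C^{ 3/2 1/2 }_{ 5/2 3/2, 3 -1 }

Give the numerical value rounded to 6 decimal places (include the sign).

j₁+j₂−J=4  J+j₁−j₂=1  J−j₁+j₂=2  j₁+j₂+J+1=8
(j₁±m₁, j₂±m₂, J±M) = (4,1,2,4,2,1)
P² = 384/35
sum k=0..1:
  [0] +1/48 = 1/48
  [1] −1/6 = -1/6
S = -7/48
C² = P²·S² = 7/30 ; C = -0.483046

−√(7/30) = -0.483046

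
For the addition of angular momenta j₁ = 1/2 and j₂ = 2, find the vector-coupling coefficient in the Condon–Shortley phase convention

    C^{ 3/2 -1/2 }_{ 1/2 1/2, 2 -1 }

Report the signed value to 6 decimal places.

√[4·1!0!3!/5! · 1!0!1!3!1!2!] = √(12/5)
  +(−1)^0/∏(0,1,0,1,0,2)! = 1/2  (running 1/2)
⟨..|..⟩ = √(12/5)·(1/2) = +0.774597

+√(3/5) = +0.774597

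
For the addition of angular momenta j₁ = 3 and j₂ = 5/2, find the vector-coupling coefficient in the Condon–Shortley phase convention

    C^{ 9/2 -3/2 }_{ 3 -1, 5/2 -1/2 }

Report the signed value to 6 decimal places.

−√(5/231) = -0.147122

j₁+j₂−J=1  J+j₁−j₂=5  J−j₁+j₂=4  j₁+j₂+J+1=11
(j₁±m₁, j₂±m₂, J±M) = (2,4,2,3,3,6)
P² = 138240/77
sum k=0..1:
  [0] +1/96 = 1/96
  [1] −1/72 = -1/72
S = -1/288
C² = P²·S² = 5/231 ; C = -0.147122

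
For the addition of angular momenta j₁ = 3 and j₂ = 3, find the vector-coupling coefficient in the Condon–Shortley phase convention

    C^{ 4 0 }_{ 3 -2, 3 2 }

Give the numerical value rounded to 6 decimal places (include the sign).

+0.564076  (= +√(7/22))

j₁+j₂−J=2  J+j₁−j₂=4  J−j₁+j₂=4  j₁+j₂+J+1=11
(j₁±m₁, j₂±m₂, J±M) = (1,5,5,1,4,4)
P² = 165888/77
sum k=1..2:
  [1] −1/576 = -1/576
  [2] +1/72 = 1/72
S = 7/576
C² = P²·S² = 7/22 ; C = +0.564076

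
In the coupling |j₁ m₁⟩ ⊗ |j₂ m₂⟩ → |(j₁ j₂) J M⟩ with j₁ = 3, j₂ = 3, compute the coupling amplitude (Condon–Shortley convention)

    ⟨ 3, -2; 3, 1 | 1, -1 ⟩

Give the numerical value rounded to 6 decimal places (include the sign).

+√(5/28) = +0.422577

√[3·5!1!1!/8! · 1!5!4!2!0!2!] = √(720/7)
  +(−1)^4/∏(4,1,1,0,0,1)! = 1/24  (running 1/24)
⟨..|..⟩ = √(720/7)·(1/24) = +0.422577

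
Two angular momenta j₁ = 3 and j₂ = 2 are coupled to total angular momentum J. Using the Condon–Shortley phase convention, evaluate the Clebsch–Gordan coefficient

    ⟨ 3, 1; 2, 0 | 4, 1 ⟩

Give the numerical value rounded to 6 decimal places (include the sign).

+0.327327  (= +√(3/28))

√[9·1!5!3!/10! · 4!2!2!2!5!3!] = √(1728/7)
  +(−1)^0/∏(0,1,2,2,3,1)! = 1/24  (running 1/24)
  +(−1)^1/∏(1,0,1,1,4,2)! = -1/48  (running 1/48)
⟨..|..⟩ = √(1728/7)·(1/48) = +0.327327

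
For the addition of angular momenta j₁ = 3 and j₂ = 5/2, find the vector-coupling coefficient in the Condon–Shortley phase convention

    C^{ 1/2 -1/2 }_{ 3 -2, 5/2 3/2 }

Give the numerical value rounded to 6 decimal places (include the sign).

+0.487950

j₁+j₂−J=5  J+j₁−j₂=1  J−j₁+j₂=0  j₁+j₂+J+1=7
(j₁±m₁, j₂±m₂, J±M) = (1,5,4,1,0,1)
P² = 960/7
sum k=4..4:
  [4] +1/24 = 1/24
S = 1/24
C² = P²·S² = 5/21 ; C = +0.487950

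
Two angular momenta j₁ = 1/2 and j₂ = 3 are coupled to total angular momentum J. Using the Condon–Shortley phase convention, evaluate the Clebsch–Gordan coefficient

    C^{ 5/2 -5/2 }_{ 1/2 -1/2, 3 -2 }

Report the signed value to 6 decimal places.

-0.377964  (= −√(1/7))

j₁+j₂−J=1  J+j₁−j₂=0  J−j₁+j₂=5  j₁+j₂+J+1=7
(j₁±m₁, j₂±m₂, J±M) = (0,1,1,5,0,5)
P² = 14400/7
sum k=1..1:
  [1] −1/120 = -1/120
S = -1/120
C² = P²·S² = 1/7 ; C = -0.377964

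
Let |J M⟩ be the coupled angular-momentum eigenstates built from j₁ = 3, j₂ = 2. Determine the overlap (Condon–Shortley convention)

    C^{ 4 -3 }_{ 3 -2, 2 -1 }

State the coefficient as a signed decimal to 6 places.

-0.223607

√[9·1!5!3!/10! · 1!5!1!3!1!7!] = √(6480)
  +(−1)^0/∏(0,1,5,1,0,2)! = 1/240  (running 1/240)
  +(−1)^1/∏(1,0,4,0,1,3)! = -1/144  (running -1/360)
⟨..|..⟩ = √(6480)·(-1/360) = -0.223607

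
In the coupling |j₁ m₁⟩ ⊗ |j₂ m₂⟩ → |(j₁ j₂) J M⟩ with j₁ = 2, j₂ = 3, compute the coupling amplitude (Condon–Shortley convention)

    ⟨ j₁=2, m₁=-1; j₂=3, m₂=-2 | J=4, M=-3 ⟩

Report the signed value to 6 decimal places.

√[9·1!3!5!/10! · 1!3!1!5!1!7!] = √(6480)
  +(−1)^0/∏(0,1,3,1,0,4)! = 1/144  (running 1/144)
  +(−1)^1/∏(1,0,2,0,1,5)! = -1/240  (running 1/360)
⟨..|..⟩ = √(6480)·(1/360) = +0.223607

+0.223607  (= +√(1/20))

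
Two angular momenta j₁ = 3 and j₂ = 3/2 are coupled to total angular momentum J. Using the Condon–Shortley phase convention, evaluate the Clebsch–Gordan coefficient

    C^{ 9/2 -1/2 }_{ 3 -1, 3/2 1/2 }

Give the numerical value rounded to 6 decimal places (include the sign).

√[10·0!6!3!/10! · 2!4!2!1!4!5!] = √(23040/7)
  +(−1)^0/∏(0,0,4,2,2,1)! = 1/96  (running 1/96)
⟨..|..⟩ = √(23040/7)·(1/96) = +0.597614

+0.597614  (= +√(5/14))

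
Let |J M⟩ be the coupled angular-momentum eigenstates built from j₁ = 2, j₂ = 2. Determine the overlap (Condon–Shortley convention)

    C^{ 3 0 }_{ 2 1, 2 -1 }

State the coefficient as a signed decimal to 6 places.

√[7·1!3!3!/8! · 3!1!1!3!3!3!] = √(81/10)
  +(−1)^0/∏(0,1,1,1,2,2)! = 1/4  (running 1/4)
  +(−1)^1/∏(1,0,0,0,3,3)! = -1/36  (running 2/9)
⟨..|..⟩ = √(81/10)·(2/9) = +0.632456

+√(2/5) = +0.632456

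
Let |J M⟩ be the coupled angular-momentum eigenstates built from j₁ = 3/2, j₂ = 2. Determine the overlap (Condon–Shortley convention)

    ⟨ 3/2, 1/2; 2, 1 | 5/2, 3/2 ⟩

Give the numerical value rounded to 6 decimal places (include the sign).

triangle: 1!×2!×3!/7! = 12/5040
(j±m)!: 2!×1!×3!×1!×4!×1! = 288
prefactor² = (2J+1)×Δ×N² = 144/35
  k=0: +1/(0!×1!×1!×3!×1!×0!) = 1/6
  k=1: −1/(1!×0!×0!×2!×2!×1!) = -1/4
Σ = -1/12  ⇒  CG² = 144/35×(-1/12)² = 1/35
CG = −√(1/35) = -0.169031

-0.169031  (= −√(1/35))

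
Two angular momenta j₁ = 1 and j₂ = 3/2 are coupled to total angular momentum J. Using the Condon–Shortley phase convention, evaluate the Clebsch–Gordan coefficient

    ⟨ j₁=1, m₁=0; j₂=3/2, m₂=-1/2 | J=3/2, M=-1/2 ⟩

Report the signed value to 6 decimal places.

triangle: 1!*1!*2!/5! = 2/120
(j±m)!: 1!*1!*1!*2!*1!*2! = 4
prefactor² = (2J+1)*Δ*N² = 4/15
  k=0: +1/(0!*1!*1!*1!*0!*1!) = 1
  k=1: −1/(1!*0!*0!*0!*1!*2!) = -1/2
Σ = 1/2  ⇒  CG² = 4/15*1/2² = 1/15
CG = +√(1/15) = +0.258199

+0.258199  (= +√(1/15))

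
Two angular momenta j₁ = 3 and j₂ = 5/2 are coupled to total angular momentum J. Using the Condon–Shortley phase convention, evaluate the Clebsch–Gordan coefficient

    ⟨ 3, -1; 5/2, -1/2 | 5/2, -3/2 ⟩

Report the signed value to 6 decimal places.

+0.169031

√[6·3!3!2!/9! · 2!4!2!3!1!4!] = √(576/35)
  +(−1)^1/∏(1,2,3,1,0,1)! = -1/12  (running -1/12)
  +(−1)^2/∏(2,1,2,0,1,2)! = 1/8  (running 1/24)
⟨..|..⟩ = √(576/35)·(1/24) = +0.169031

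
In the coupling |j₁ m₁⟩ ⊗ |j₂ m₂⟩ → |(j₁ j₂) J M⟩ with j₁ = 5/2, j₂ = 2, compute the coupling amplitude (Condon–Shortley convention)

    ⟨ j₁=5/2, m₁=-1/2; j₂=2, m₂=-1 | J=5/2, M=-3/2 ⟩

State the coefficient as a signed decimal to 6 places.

√[6·2!3!2!/8! · 2!3!1!3!1!4!] = √(216/35)
  +(−1)^0/∏(0,2,3,1,0,1)! = 1/12  (running 1/12)
  +(−1)^1/∏(1,1,2,0,1,2)! = -1/4  (running -1/6)
⟨..|..⟩ = √(216/35)·(-1/6) = -0.414039

−√(6/35) ≈ -0.414039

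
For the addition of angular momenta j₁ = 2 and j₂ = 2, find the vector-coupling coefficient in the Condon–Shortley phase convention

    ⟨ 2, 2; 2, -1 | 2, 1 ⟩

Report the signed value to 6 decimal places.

+√(3/7) ≈ +0.654654

j₁+j₂−J=2  J+j₁−j₂=2  J−j₁+j₂=2  j₁+j₂+J+1=7
(j₁±m₁, j₂±m₂, J±M) = (4,0,1,3,3,1)
P² = 48/7
sum k=0..0:
  [0] +1/4 = 1/4
S = 1/4
C² = P²·S² = 3/7 ; C = +0.654654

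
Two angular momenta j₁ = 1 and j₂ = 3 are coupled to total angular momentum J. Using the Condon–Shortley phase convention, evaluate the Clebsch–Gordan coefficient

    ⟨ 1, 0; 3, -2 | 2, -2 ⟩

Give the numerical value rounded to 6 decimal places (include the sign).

−√(5/21) = -0.487950

j₁+j₂−J=2  J+j₁−j₂=0  J−j₁+j₂=4  j₁+j₂+J+1=7
(j₁±m₁, j₂±m₂, J±M) = (1,1,1,5,0,4)
P² = 960/7
sum k=1..1:
  [1] −1/24 = -1/24
S = -1/24
C² = P²·S² = 5/21 ; C = -0.487950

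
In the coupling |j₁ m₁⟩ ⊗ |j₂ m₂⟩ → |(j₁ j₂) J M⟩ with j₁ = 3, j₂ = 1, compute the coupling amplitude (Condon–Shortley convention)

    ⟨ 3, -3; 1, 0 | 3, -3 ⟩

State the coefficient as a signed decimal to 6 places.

−√(3/4) ≈ -0.866025

√[7·1!5!1!/8! · 0!6!1!1!0!6!] = √(10800)
  +(−1)^1/∏(1,0,5,0,0,1)! = -1/120  (running -1/120)
⟨..|..⟩ = √(10800)·(-1/120) = -0.866025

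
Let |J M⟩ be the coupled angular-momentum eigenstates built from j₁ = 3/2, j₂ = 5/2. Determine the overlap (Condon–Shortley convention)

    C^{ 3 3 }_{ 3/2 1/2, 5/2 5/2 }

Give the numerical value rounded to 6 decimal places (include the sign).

−√(5/8) = -0.790569

j₁+j₂−J=1  J+j₁−j₂=2  J−j₁+j₂=4  j₁+j₂+J+1=8
(j₁±m₁, j₂±m₂, J±M) = (2,1,5,0,6,0)
P² = 1440
sum k=1..1:
  [1] −1/48 = -1/48
S = -1/48
C² = P²·S² = 5/8 ; C = -0.790569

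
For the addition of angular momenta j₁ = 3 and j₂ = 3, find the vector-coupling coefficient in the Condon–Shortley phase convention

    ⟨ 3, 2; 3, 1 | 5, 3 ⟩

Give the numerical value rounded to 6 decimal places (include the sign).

j₁+j₂−J=1  J+j₁−j₂=5  J−j₁+j₂=5  j₁+j₂+J+1=12
(j₁±m₁, j₂±m₂, J±M) = (5,1,4,2,8,2)
P² = 153600
sum k=0..1:
  [0] +1/576 = 1/576
  [1] −1/1440 = -1/1440
S = 1/960
C² = P²·S² = 1/6 ; C = +0.408248

+0.408248  (= +√(1/6))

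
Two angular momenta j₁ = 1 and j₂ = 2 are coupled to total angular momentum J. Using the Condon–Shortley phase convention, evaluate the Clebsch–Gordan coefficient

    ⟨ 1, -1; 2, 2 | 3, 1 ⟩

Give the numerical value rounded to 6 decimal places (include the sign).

j₁+j₂−J=0  J+j₁−j₂=2  J−j₁+j₂=4  j₁+j₂+J+1=7
(j₁±m₁, j₂±m₂, J±M) = (0,2,4,0,4,2)
P² = 768/5
sum k=0..0:
  [0] +1/48 = 1/48
S = 1/48
C² = P²·S² = 1/15 ; C = +0.258199

+0.258199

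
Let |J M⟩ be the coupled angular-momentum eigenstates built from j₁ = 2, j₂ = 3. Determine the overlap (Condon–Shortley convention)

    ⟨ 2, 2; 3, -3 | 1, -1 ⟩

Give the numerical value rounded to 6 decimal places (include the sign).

√[3·4!0!2!/7! · 4!0!0!6!0!2!] = √(6912/7)
  +(−1)^0/∏(0,4,0,0,0,2)! = 1/48  (running 1/48)
⟨..|..⟩ = √(6912/7)·(1/48) = +0.654654

+0.654654  (= +√(3/7))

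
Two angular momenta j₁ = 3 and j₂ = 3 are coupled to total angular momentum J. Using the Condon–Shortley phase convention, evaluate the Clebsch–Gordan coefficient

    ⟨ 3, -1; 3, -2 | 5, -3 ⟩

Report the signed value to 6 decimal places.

√[11·1!5!5!/12! · 2!4!1!5!2!8!] = √(153600)
  +(−1)^0/∏(0,1,4,1,1,4)! = 1/576  (running 1/576)
  +(−1)^1/∏(1,0,3,0,2,5)! = -1/1440  (running 1/960)
⟨..|..⟩ = √(153600)·(1/960) = +0.408248

+√(1/6) ≈ +0.408248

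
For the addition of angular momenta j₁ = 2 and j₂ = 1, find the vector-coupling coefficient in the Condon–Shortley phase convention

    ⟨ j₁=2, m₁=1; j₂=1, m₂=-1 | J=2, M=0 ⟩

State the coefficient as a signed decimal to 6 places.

j₁+j₂−J=1  J+j₁−j₂=3  J−j₁+j₂=1  j₁+j₂+J+1=6
(j₁±m₁, j₂±m₂, J±M) = (3,1,0,2,2,2)
P² = 2
sum k=0..0:
  [0] +1/2 = 1/2
S = 1/2
C² = P²·S² = 1/2 ; C = +0.707107

+√(1/2) = +0.707107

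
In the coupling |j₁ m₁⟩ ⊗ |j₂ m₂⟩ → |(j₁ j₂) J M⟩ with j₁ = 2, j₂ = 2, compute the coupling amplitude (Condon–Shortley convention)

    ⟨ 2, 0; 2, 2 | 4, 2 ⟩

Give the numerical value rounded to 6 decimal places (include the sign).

+√(3/14) = +0.462910

√[9·0!4!4!/9! · 2!2!4!0!6!2!] = √(13824/7)
  +(−1)^0/∏(0,0,2,4,2,0)! = 1/96  (running 1/96)
⟨..|..⟩ = √(13824/7)·(1/96) = +0.462910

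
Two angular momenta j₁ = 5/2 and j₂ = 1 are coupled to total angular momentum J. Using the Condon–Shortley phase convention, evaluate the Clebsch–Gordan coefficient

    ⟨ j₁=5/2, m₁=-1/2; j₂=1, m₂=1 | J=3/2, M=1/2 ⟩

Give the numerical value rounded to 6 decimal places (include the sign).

j₁+j₂−J=2  J+j₁−j₂=3  J−j₁+j₂=0  j₁+j₂+J+1=6
(j₁±m₁, j₂±m₂, J±M) = (2,3,2,0,2,1)
P² = 16/5
sum k=2..2:
  [2] +1/4 = 1/4
S = 1/4
C² = P²·S² = 1/5 ; C = +0.447214

+√(1/5) = +0.447214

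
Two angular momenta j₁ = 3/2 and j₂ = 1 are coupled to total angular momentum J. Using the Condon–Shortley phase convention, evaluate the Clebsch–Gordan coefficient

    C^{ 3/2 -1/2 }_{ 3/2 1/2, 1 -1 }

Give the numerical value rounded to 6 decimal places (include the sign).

√[4·1!2!1!/5! · 2!1!0!2!1!2!] = √(8/15)
  +(−1)^0/∏(0,1,1,0,1,1)! = 1  (running 1)
⟨..|..⟩ = √(8/15)·(1) = +0.730297

+√(8/15) = +0.730297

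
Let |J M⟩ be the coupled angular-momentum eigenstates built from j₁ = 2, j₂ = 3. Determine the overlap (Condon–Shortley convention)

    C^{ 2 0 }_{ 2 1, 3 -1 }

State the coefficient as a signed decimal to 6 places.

triangle: 3!·1!·3!/8! = 36/40320
(j±m)!: 3!·1!·2!·4!·2!·2! = 1152
prefactor² = (2J+1)·Δ·N² = 36/7
  k=0: +1/(0!·3!·1!·2!·0!·1!) = 1/12
  k=1: −1/(1!·2!·0!·1!·1!·2!) = -1/4
Σ = -1/6  ⇒  CG² = 36/7·(-1/6)² = 1/7
CG = −√(1/7) = -0.377964

-0.377964  (= −√(1/7))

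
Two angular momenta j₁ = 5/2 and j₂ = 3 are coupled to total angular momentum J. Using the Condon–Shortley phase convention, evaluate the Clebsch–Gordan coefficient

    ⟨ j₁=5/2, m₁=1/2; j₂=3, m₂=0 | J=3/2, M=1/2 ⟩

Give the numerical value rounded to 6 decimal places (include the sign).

j₁+j₂−J=4  J+j₁−j₂=1  J−j₁+j₂=2  j₁+j₂+J+1=8
(j₁±m₁, j₂±m₂, J±M) = (3,2,3,3,2,1)
P² = 144/35
sum k=1..2:
  [1] −1/12 = -1/12
  [2] +1/4 = 1/4
S = 1/6
C² = P²·S² = 4/35 ; C = +0.338062

+0.338062  (= +√(4/35))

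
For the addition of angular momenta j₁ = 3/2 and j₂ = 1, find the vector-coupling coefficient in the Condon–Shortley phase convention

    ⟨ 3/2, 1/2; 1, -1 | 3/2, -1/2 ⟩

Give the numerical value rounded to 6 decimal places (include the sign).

√[4·1!2!1!/5! · 2!1!0!2!1!2!] = √(8/15)
  +(−1)^0/∏(0,1,1,0,1,1)! = 1  (running 1)
⟨..|..⟩ = √(8/15)·(1) = +0.730297

+√(8/15) = +0.730297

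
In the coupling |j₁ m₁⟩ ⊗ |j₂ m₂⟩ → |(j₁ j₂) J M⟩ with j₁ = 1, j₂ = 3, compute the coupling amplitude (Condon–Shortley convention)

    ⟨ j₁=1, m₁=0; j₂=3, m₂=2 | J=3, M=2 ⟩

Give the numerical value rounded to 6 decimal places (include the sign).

j₁+j₂−J=1  J+j₁−j₂=1  J−j₁+j₂=5  j₁+j₂+J+1=8
(j₁±m₁, j₂±m₂, J±M) = (1,1,5,1,5,1)
P² = 300
sum k=0..1:
  [0] +1/120 = 1/120
  [1] −1/24 = -1/24
S = -1/30
C² = P²·S² = 1/3 ; C = -0.577350

-0.577350  (= −√(1/3))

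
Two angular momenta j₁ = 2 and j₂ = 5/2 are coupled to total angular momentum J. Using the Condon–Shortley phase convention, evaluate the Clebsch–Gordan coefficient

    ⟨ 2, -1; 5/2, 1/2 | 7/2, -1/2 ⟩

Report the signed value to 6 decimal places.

−√(14/45) = -0.557773

j₁+j₂−J=1  J+j₁−j₂=3  J−j₁+j₂=4  j₁+j₂+J+1=9
(j₁±m₁, j₂±m₂, J±M) = (1,3,3,2,3,4)
P² = 1152/35
sum k=0..1:
  [0] +1/36 = 1/36
  [1] −1/8 = -1/8
S = -7/72
C² = P²·S² = 14/45 ; C = -0.557773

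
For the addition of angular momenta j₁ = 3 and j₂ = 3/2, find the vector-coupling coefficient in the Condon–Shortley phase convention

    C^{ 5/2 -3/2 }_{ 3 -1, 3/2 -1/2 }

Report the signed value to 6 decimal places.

triangle: 2!×4!×1!/8! = 48/40320
(j±m)!: 2!×4!×1!×2!×1!×4! = 2304
prefactor² = (2J+1)×Δ×N² = 576/35
  k=0: +1/(0!×2!×4!×1!×0!×0!) = 1/48
  k=1: −1/(1!×1!×3!×0!×1!×1!) = -1/6
Σ = -7/48  ⇒  CG² = 576/35×(-7/48)² = 7/20
CG = −√(7/20) = -0.591608

−√(7/20) ≈ -0.591608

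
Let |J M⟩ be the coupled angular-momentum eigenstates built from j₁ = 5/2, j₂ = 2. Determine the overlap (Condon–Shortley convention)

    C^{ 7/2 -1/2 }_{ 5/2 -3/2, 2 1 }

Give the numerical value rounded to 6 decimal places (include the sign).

triangle: 1!·4!·3!/9! = 144/362880
(j±m)!: 1!·4!·3!·1!·3!·4! = 20736
prefactor² = (2J+1)·Δ·N² = 2304/35
  k=0: +1/(0!·1!·4!·3!·0!·0!) = 1/144
  k=1: −1/(1!·0!·3!·2!·1!·1!) = -1/12
Σ = -11/144  ⇒  CG² = 2304/35·(-11/144)² = 121/315
CG = −√(121/315) = -0.619780

−√(121/315) ≈ -0.619780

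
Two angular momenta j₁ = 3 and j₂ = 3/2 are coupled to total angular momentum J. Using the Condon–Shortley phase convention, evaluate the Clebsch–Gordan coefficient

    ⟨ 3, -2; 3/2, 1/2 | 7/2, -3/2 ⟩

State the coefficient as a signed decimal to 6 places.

√[8·1!5!2!/9! · 1!5!2!1!2!5!] = √(6400/21)
  +(−1)^0/∏(0,1,5,2,0,0)! = 1/240  (running 1/240)
  +(−1)^1/∏(1,0,4,1,1,1)! = -1/24  (running -3/80)
⟨..|..⟩ = √(6400/21)·(-3/80) = -0.654654

-0.654654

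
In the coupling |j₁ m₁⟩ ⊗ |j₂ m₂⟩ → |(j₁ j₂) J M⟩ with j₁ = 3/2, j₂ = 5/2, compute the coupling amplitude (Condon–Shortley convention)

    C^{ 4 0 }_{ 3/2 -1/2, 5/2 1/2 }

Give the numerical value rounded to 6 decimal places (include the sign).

j₁+j₂−J=0  J+j₁−j₂=3  J−j₁+j₂=5  j₁+j₂+J+1=9
(j₁±m₁, j₂±m₂, J±M) = (1,2,3,2,4,4)
P² = 1728/7
sum k=0..0:
  [0] +1/24 = 1/24
S = 1/24
C² = P²·S² = 3/7 ; C = +0.654654

+0.654654  (= +√(3/7))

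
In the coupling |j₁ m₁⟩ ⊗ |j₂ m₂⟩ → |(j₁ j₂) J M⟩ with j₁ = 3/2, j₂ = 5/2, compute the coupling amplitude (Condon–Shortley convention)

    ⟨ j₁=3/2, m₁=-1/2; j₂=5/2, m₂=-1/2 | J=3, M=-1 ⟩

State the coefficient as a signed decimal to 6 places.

−√(1/60) ≈ -0.129099

j₁+j₂−J=1  J+j₁−j₂=2  J−j₁+j₂=4  j₁+j₂+J+1=8
(j₁±m₁, j₂±m₂, J±M) = (1,2,2,3,2,4)
P² = 48/5
sum k=0..1:
  [0] +1/8 = 1/8
  [1] −1/6 = -1/6
S = -1/24
C² = P²·S² = 1/60 ; C = -0.129099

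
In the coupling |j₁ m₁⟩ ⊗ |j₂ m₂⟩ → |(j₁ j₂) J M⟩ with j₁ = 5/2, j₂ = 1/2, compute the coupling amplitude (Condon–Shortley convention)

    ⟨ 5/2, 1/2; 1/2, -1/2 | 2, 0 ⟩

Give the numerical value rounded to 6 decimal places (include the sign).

+0.707107

triangle: 1!*4!*0!/6! = 24/720
(j±m)!: 3!*2!*0!*1!*2!*2! = 48
prefactor² = (2J+1)*Δ*N² = 8
  k=0: +1/(0!*1!*2!*0!*2!*0!) = 1/4
Σ = 1/4  ⇒  CG² = 8*1/4² = 1/2
CG = +√(1/2) = +0.707107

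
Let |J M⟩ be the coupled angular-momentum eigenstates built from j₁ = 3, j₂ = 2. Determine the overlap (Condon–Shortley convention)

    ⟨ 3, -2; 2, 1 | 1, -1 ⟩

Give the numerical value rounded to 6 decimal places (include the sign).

-0.534522

√[3·4!2!0!/7! · 1!5!3!1!0!2!] = √(288/7)
  +(−1)^3/∏(3,1,2,0,0,0)! = -1/12  (running -1/12)
⟨..|..⟩ = √(288/7)·(-1/12) = -0.534522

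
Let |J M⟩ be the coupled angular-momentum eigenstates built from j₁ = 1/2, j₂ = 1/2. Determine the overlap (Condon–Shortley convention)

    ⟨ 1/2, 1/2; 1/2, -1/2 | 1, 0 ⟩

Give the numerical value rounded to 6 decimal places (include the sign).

j₁+j₂−J=0  J+j₁−j₂=1  J−j₁+j₂=1  j₁+j₂+J+1=3
(j₁±m₁, j₂±m₂, J±M) = (1,0,0,1,1,1)
P² = 1/2
sum k=0..0:
  [0] +1/1 = 1
S = 1
C² = P²·S² = 1/2 ; C = +0.707107

+0.707107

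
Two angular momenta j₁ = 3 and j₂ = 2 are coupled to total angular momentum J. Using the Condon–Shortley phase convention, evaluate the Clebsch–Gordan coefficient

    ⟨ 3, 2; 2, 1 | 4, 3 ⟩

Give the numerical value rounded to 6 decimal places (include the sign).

+√(1/20) ≈ +0.223607

√[9·1!5!3!/10! · 5!1!3!1!7!1!] = √(6480)
  +(−1)^0/∏(0,1,1,3,4,0)! = 1/144  (running 1/144)
  +(−1)^1/∏(1,0,0,2,5,1)! = -1/240  (running 1/360)
⟨..|..⟩ = √(6480)·(1/360) = +0.223607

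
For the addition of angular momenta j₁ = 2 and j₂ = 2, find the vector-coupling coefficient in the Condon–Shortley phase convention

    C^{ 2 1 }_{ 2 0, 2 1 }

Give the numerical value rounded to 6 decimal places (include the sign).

-0.267261  (= −√(1/14))

triangle: 2!*2!*2!/7! = 8/5040
(j±m)!: 2!*2!*3!*1!*3!*1! = 144
prefactor² = (2J+1)*Δ*N² = 8/7
  k=1: −1/(1!*1!*1!*2!*1!*0!) = -1/2
  k=2: +1/(2!*0!*0!*1!*2!*1!) = 1/4
Σ = -1/4  ⇒  CG² = 8/7*(-1/4)² = 1/14
CG = −√(1/14) = -0.267261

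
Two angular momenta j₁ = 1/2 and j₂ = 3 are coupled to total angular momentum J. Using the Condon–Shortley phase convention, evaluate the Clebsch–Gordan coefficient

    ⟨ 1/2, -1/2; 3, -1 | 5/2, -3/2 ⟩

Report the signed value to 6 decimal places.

j₁+j₂−J=1  J+j₁−j₂=0  J−j₁+j₂=5  j₁+j₂+J+1=7
(j₁±m₁, j₂±m₂, J±M) = (0,1,2,4,1,4)
P² = 1152/7
sum k=1..1:
  [1] −1/24 = -1/24
S = -1/24
C² = P²·S² = 2/7 ; C = -0.534522

-0.534522  (= −√(2/7))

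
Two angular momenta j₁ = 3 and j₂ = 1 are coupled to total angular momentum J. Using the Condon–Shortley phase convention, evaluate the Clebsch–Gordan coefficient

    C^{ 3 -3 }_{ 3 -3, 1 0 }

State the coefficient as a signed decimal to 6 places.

-0.866025

j₁+j₂−J=1  J+j₁−j₂=5  J−j₁+j₂=1  j₁+j₂+J+1=8
(j₁±m₁, j₂±m₂, J±M) = (0,6,1,1,0,6)
P² = 10800
sum k=1..1:
  [1] −1/120 = -1/120
S = -1/120
C² = P²·S² = 3/4 ; C = -0.866025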